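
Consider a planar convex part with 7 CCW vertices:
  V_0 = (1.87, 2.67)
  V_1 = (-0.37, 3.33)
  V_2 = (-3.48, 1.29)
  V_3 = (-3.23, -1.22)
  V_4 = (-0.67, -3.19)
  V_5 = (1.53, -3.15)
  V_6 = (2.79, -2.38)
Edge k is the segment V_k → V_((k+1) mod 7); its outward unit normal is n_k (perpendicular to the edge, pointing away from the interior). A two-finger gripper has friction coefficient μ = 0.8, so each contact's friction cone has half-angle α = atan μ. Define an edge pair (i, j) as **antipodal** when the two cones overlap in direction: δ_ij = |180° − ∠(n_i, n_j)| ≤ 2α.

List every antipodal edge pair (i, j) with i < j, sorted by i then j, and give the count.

count = 11; pairs: (0,2), (0,3), (0,4), (0,5), (1,3), (1,4), (1,5), (1,6), (2,5), (2,6), (3,6)

α = atan 0.8 = 38.66°;  2α = 77.32°
n_0 = (+0.2826, +0.9592)
n_1 = (-0.5485, +0.8362)
n_2 = (-0.9951, -0.0991)
n_3 = (-0.6099, -0.7925)
n_4 = (+0.0182, -0.9998)
n_5 = (+0.5215, -0.8533)
n_6 = (+0.9838, +0.1792)
  (0,1): δ = 130.32°  ·
  (0,2): δ = 67.89°  ✓
  (0,3): δ = 21.16°  ✓
  (0,4): δ = 17.46°  ✓
  (0,5): δ = 47.85°  ✓
  (0,6): δ = 116.74°  ·
  (1,2): δ = 117.57°  ·
  (1,3): δ = 70.84°  ✓
  (1,4): δ = 32.22°  ✓
  (1,5): δ = 1.83°  ✓
  (1,6): δ = 67.06°  ✓
  (2,3): δ = 133.27°  ·
  (2,4): δ = 94.65°  ·
  (2,5): δ = 64.26°  ✓
  (2,6): δ = 4.64°  ✓
  (3,4): δ = 141.38°  ·
  (3,5): δ = 110.99°  ·
  (3,6): δ = 42.10°  ✓
  (4,5): δ = 149.61°  ·
  (4,6): δ = 80.72°  ·
  (5,6): δ = 111.10°  ·
antipodal pairs: 11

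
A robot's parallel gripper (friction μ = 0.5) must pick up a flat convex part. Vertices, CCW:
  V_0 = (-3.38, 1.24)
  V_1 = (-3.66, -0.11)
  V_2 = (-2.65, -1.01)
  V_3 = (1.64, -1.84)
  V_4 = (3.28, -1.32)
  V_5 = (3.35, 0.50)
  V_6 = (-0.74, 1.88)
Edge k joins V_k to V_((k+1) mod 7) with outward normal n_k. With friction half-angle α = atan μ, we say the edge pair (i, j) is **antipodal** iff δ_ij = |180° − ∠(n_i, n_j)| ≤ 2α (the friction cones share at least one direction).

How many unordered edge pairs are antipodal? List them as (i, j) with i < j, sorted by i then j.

α = atan 0.5 = 26.57°;  2α = 53.13°
n_0 = (-0.9792, +0.2031)
n_1 = (-0.6653, -0.7466)
n_2 = (-0.1900, -0.9818)
n_3 = (+0.3022, -0.9532)
n_4 = (+0.9993, -0.0384)
n_5 = (+0.3197, +0.9475)
n_6 = (-0.2356, +0.9719)
  (0,1): δ = 119.99°  ·
  (0,2): δ = 89.23°  ·
  (0,3): δ = 60.69°  ·
  (0,4): δ = 9.51°  ✓
  (0,5): δ = 83.07°  ·
  (0,6): δ = 115.34°  ·
  (1,2): δ = 149.25°  ·
  (1,3): δ = 120.70°  ·
  (1,4): δ = 50.50°  ✓
  (1,5): δ = 23.06°  ✓
  (1,6): δ = 55.33°  ·
  (2,3): δ = 151.46°  ·
  (2,4): δ = 81.25°  ·
  (2,5): δ = 7.69°  ✓
  (2,6): δ = 24.58°  ✓
  (3,4): δ = 109.80°  ·
  (3,5): δ = 36.24°  ✓
  (3,6): δ = 3.97°  ✓
  (4,5): δ = 106.44°  ·
  (4,6): δ = 74.17°  ·
  (5,6): δ = 147.73°  ·
antipodal pairs: 7

count = 7; pairs: (0,4), (1,4), (1,5), (2,5), (2,6), (3,5), (3,6)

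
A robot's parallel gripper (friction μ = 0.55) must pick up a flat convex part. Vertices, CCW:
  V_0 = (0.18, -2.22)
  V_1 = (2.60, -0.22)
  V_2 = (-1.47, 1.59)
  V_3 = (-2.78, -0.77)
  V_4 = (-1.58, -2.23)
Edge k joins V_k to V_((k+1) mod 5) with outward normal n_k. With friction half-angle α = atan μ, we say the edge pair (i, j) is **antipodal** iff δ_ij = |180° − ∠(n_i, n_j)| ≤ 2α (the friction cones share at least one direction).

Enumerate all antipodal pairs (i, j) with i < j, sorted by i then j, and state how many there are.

α = atan 0.55 = 28.81°;  2α = 57.62°
n_0 = (+0.6370, -0.7708)
n_1 = (+0.4063, +0.9137)
n_2 = (-0.8743, +0.4853)
n_3 = (-0.7725, -0.6350)
n_4 = (+0.0057, -1.0000)
  (0,1): δ = 63.55°  ·
  (0,2): δ = 21.39°  ✓
  (0,3): δ = 89.85°  ·
  (0,4): δ = 140.75°  ·
  (1,2): δ = 95.06°  ·
  (1,3): δ = 26.61°  ✓
  (1,4): δ = 24.30°  ✓
  (2,3): δ = 111.55°  ·
  (2,4): δ = 60.64°  ·
  (3,4): δ = 129.09°  ·
antipodal pairs: 3

count = 3; pairs: (0,2), (1,3), (1,4)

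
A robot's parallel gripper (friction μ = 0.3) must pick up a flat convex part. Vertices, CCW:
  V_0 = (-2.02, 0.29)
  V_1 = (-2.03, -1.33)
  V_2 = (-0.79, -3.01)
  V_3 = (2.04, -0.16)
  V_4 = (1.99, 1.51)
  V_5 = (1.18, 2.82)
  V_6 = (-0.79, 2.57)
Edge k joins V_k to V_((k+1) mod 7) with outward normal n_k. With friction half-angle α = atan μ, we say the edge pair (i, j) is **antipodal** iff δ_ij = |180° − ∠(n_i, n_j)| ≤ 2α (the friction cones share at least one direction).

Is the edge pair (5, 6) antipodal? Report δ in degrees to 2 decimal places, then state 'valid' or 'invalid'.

α = atan 0.3 = 16.70°;  2α = 33.40°
edge 5: e_5 = (-1.97, -0.25);  n_5 = (-0.1259, +0.9920)
edge 6: e_6 = (-1.23, -2.28);  n_6 = (-0.8801, +0.4748)
∠(n_5, n_6) = 54.42°
δ = |180° − 54.42°| = 125.58°
125.58° > 2α = 33.40°  →  invalid

δ = 125.58°, invalid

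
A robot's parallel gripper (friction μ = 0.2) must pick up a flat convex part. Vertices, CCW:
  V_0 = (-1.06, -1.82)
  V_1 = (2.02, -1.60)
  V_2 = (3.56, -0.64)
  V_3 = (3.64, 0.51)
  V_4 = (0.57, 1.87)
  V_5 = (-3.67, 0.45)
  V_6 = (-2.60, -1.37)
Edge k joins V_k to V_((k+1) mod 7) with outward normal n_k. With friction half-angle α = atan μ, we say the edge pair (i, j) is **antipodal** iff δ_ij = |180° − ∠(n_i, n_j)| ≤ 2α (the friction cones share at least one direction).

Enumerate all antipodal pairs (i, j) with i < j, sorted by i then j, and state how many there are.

α = atan 0.2 = 11.31°;  2α = 22.62°
n_0 = (+0.0712, -0.9975)
n_1 = (+0.5290, -0.8486)
n_2 = (+0.9976, -0.0694)
n_3 = (+0.4050, +0.9143)
n_4 = (-0.3176, +0.9482)
n_5 = (-0.8621, -0.5068)
n_6 = (-0.2805, -0.9599)
  (0,1): δ = 152.15°  ·
  (0,2): δ = 98.06°  ·
  (0,3): δ = 27.98°  ·
  (0,4): δ = 14.43°  ✓
  (0,5): δ = 116.37°  ·
  (0,6): δ = 159.63°  ·
  (1,2): δ = 125.92°  ·
  (1,3): δ = 55.83°  ·
  (1,4): δ = 13.42°  ✓
  (1,5): δ = 88.51°  ·
  (1,6): δ = 131.77°  ·
  (2,3): δ = 109.91°  ·
  (2,4): δ = 67.50°  ·
  (2,5): δ = 34.43°  ·
  (2,6): δ = 77.69°  ·
  (3,4): δ = 137.59°  ·
  (3,5): δ = 35.66°  ·
  (3,6): δ = 7.60°  ✓
  (4,5): δ = 78.06°  ·
  (4,6): δ = 34.80°  ·
  (5,6): δ = 136.74°  ·
antipodal pairs: 3

count = 3; pairs: (0,4), (1,4), (3,6)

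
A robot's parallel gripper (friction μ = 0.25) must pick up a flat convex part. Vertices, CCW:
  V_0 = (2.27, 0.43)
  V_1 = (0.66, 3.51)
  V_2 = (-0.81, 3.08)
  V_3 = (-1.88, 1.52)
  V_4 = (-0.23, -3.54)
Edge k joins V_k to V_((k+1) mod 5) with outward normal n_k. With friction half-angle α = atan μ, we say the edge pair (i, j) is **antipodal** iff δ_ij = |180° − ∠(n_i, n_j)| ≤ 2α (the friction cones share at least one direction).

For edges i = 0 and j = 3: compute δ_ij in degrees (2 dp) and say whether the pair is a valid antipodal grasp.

α = atan 0.25 = 14.04°;  2α = 28.07°
edge 0: e_0 = (-1.61, +3.08);  n_0 = (+0.8862, +0.4633)
edge 3: e_3 = (+1.65, -5.06);  n_3 = (-0.9507, -0.3100)
∠(n_0, n_3) = 170.46°
δ = |180° − 170.46°| = 9.54°
9.54° ≤ 2α = 28.07°  →  valid

δ = 9.54°, valid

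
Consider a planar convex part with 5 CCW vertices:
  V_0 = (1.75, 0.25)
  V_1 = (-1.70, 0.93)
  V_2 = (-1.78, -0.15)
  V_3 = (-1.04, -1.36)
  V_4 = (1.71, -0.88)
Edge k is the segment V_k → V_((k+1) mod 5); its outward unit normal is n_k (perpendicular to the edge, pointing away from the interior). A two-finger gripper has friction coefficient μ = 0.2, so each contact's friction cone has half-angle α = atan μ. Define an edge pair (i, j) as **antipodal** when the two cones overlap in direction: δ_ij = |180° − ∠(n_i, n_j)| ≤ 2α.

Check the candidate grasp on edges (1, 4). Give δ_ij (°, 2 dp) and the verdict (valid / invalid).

δ = 2.21°, valid

α = atan 0.2 = 11.31°;  2α = 22.62°
edge 1: e_1 = (-0.08, -1.08);  n_1 = (-0.9973, +0.0739)
edge 4: e_4 = (+0.04, +1.13);  n_4 = (+0.9994, -0.0354)
∠(n_1, n_4) = 177.79°
δ = |180° − 177.79°| = 2.21°
2.21° ≤ 2α = 22.62°  →  valid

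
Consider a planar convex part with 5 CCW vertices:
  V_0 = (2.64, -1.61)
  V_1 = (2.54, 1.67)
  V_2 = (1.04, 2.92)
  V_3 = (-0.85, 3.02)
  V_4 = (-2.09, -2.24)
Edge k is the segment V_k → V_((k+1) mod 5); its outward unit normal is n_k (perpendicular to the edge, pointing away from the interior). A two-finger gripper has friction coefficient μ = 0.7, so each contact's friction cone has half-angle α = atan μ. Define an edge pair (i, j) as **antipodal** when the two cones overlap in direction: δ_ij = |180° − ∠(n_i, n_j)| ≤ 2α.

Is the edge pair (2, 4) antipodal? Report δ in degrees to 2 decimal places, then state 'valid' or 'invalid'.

α = atan 0.7 = 34.99°;  2α = 69.98°
edge 2: e_2 = (-1.89, +0.10);  n_2 = (+0.0528, +0.9986)
edge 4: e_4 = (+4.73, +0.63);  n_4 = (+0.1320, -0.9912)
∠(n_2, n_4) = 169.38°
δ = |180° − 169.38°| = 10.62°
10.62° ≤ 2α = 69.98°  →  valid

δ = 10.62°, valid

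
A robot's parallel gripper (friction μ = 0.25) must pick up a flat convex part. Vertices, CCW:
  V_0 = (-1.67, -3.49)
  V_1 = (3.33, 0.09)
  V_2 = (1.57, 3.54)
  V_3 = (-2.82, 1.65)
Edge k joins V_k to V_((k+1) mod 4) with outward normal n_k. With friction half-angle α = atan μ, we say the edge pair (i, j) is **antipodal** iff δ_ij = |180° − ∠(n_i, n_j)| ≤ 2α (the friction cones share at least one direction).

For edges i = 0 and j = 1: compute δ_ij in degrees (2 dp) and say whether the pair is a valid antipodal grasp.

δ = 98.57°, invalid

α = atan 0.25 = 14.04°;  2α = 28.07°
edge 0: e_0 = (+5.00, +3.58);  n_0 = (+0.5822, -0.8131)
edge 1: e_1 = (-1.76, +3.45);  n_1 = (+0.8908, +0.4544)
∠(n_0, n_1) = 81.43°
δ = |180° − 81.43°| = 98.57°
98.57° > 2α = 28.07°  →  invalid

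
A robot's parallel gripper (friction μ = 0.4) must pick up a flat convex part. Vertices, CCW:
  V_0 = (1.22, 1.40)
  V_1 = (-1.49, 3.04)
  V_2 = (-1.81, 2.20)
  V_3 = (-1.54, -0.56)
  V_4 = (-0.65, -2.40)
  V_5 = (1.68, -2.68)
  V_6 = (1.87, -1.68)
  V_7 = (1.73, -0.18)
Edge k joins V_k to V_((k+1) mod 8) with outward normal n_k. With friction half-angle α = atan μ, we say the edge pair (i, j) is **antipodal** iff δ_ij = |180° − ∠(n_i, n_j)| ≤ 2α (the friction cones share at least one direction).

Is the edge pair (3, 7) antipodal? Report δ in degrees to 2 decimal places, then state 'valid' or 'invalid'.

δ = 7.92°, valid

α = atan 0.4 = 21.80°;  2α = 43.60°
edge 3: e_3 = (+0.89, -1.84);  n_3 = (-0.9002, -0.4354)
edge 7: e_7 = (-0.51, +1.58);  n_7 = (+0.9517, +0.3072)
∠(n_3, n_7) = 172.08°
δ = |180° − 172.08°| = 7.92°
7.92° ≤ 2α = 43.60°  →  valid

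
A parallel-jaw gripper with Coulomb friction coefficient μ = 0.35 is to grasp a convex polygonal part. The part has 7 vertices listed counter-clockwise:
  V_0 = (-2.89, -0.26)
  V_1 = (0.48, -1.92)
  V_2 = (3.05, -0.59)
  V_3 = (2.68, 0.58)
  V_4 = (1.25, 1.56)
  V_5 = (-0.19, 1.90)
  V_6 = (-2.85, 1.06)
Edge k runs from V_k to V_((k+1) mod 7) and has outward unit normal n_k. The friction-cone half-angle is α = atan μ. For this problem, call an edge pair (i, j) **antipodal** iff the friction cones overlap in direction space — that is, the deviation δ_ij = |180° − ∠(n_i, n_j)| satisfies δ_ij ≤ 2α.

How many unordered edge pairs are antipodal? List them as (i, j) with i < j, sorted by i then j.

α = atan 0.35 = 19.29°;  2α = 38.58°
n_0 = (-0.4419, -0.8971)
n_1 = (+0.4596, -0.8881)
n_2 = (+0.9535, +0.3015)
n_3 = (+0.5653, +0.8249)
n_4 = (+0.2298, +0.9732)
n_5 = (-0.3011, +0.9536)
n_6 = (-0.9995, +0.0303)
  (0,1): δ = 126.41°  ·
  (0,2): δ = 46.23°  ·
  (0,3): δ = 8.20°  ✓
  (0,4): δ = 12.94°  ✓
  (0,5): δ = 43.75°  ·
  (0,6): δ = 114.49°  ·
  (1,2): δ = 99.81°  ·
  (1,3): δ = 61.79°  ·
  (1,4): δ = 40.65°  ·
  (1,5): δ = 9.84°  ✓
  (1,6): δ = 60.90°  ·
  (2,3): δ = 141.97°  ·
  (2,4): δ = 120.83°  ·
  (2,5): δ = 90.02°  ·
  (2,6): δ = 19.28°  ✓
  (3,4): δ = 158.86°  ·
  (3,5): δ = 128.05°  ·
  (3,6): δ = 57.31°  ·
  (4,5): δ = 149.19°  ·
  (4,6): δ = 78.45°  ·
  (5,6): δ = 109.26°  ·
antipodal pairs: 4

count = 4; pairs: (0,3), (0,4), (1,5), (2,6)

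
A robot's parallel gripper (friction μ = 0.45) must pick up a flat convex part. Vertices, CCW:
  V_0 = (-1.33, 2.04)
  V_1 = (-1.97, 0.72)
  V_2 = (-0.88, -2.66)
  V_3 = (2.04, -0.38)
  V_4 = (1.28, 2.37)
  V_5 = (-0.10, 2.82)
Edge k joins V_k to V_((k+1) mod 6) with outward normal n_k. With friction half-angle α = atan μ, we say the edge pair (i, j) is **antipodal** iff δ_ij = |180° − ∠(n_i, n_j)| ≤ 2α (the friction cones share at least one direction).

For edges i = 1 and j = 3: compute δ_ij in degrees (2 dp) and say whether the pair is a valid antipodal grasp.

δ = 2.42°, valid

α = atan 0.45 = 24.23°;  2α = 48.46°
edge 1: e_1 = (+1.09, -3.38);  n_1 = (-0.9517, -0.3069)
edge 3: e_3 = (-0.76, +2.75);  n_3 = (+0.9639, +0.2664)
∠(n_1, n_3) = 177.58°
δ = |180° − 177.58°| = 2.42°
2.42° ≤ 2α = 48.46°  →  valid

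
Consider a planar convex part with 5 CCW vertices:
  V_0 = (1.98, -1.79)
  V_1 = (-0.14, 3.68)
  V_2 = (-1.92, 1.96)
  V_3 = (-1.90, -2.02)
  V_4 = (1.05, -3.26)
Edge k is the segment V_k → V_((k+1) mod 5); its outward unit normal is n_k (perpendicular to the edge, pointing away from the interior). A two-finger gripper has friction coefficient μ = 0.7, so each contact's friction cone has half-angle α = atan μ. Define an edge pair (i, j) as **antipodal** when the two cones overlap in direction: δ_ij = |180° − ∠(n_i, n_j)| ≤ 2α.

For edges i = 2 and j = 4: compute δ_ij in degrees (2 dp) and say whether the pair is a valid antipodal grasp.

α = atan 0.7 = 34.99°;  2α = 69.98°
edge 2: e_2 = (+0.02, -3.98);  n_2 = (-1.0000, -0.0050)
edge 4: e_4 = (+0.93, +1.47);  n_4 = (+0.8451, -0.5346)
∠(n_2, n_4) = 147.39°
δ = |180° − 147.39°| = 32.61°
32.61° ≤ 2α = 69.98°  →  valid

δ = 32.61°, valid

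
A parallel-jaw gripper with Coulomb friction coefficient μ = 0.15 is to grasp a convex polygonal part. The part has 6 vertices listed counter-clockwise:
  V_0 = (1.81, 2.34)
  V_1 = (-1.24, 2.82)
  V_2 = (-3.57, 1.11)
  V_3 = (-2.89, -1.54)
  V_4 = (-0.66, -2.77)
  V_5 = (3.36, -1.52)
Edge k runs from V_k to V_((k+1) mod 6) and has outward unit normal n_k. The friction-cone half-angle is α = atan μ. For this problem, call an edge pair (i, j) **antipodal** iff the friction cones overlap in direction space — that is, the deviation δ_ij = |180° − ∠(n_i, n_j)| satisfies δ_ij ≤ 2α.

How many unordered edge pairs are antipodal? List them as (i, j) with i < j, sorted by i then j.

α = atan 0.15 = 8.53°;  2α = 17.06°
n_0 = (+0.1555, +0.9878)
n_1 = (-0.5917, +0.8062)
n_2 = (-0.9686, -0.2486)
n_3 = (-0.4830, -0.8756)
n_4 = (+0.2969, -0.9549)
n_5 = (+0.9280, +0.3726)
  (0,1): δ = 134.78°  ·
  (0,2): δ = 66.66°  ·
  (0,3): δ = 19.94°  ·
  (0,4): δ = 26.22°  ·
  (0,5): δ = 120.82°  ·
  (1,2): δ = 111.88°  ·
  (1,3): δ = 65.15°  ·
  (1,4): δ = 19.00°  ·
  (1,5): δ = 75.60°  ·
  (2,3): δ = 133.27°  ·
  (2,4): δ = 87.12°  ·
  (2,5): δ = 7.49°  ✓
  (3,4): δ = 133.85°  ·
  (3,5): δ = 39.24°  ·
  (4,5): δ = 85.39°  ·
antipodal pairs: 1

count = 1; pairs: (2,5)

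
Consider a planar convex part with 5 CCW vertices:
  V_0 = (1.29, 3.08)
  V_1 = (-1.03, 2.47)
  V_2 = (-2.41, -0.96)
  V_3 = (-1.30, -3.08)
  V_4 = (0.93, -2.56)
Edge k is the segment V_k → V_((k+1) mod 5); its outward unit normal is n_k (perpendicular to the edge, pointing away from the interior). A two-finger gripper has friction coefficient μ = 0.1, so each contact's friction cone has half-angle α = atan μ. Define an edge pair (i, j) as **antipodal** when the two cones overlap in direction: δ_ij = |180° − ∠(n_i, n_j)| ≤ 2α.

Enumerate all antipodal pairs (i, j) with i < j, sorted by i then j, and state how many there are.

count = 1; pairs: (0,3)

α = atan 0.1 = 5.71°;  2α = 11.42°
n_0 = (-0.2543, +0.9671)
n_1 = (-0.9277, +0.3733)
n_2 = (-0.8859, -0.4639)
n_3 = (+0.2271, -0.9739)
n_4 = (+0.9980, -0.0637)
  (0,1): δ = 126.65°  ·
  (0,2): δ = 77.10°  ·
  (0,3): δ = 1.61°  ✓
  (0,4): δ = 71.62°  ·
  (1,2): δ = 130.45°  ·
  (1,3): δ = 54.96°  ·
  (1,4): δ = 18.26°  ·
  (2,3): δ = 104.51°  ·
  (2,4): δ = 31.29°  ·
  (3,4): δ = 106.78°  ·
antipodal pairs: 1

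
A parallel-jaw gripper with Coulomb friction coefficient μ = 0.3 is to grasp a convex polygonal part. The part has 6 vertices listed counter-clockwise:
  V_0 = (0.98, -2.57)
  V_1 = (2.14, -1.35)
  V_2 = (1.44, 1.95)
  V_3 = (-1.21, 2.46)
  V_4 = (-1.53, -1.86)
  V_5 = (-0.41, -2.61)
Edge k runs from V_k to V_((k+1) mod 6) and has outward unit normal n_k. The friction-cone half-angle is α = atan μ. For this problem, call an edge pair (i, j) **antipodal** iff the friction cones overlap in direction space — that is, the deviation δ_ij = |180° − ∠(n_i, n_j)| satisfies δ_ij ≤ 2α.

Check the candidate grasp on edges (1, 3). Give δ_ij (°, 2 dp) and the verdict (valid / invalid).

δ = 16.21°, valid

α = atan 0.3 = 16.70°;  2α = 33.40°
edge 1: e_1 = (-0.70, +3.30);  n_1 = (+0.9782, +0.2075)
edge 3: e_3 = (-0.32, -4.32);  n_3 = (-0.9973, +0.0739)
∠(n_1, n_3) = 163.79°
δ = |180° − 163.79°| = 16.21°
16.21° ≤ 2α = 33.40°  →  valid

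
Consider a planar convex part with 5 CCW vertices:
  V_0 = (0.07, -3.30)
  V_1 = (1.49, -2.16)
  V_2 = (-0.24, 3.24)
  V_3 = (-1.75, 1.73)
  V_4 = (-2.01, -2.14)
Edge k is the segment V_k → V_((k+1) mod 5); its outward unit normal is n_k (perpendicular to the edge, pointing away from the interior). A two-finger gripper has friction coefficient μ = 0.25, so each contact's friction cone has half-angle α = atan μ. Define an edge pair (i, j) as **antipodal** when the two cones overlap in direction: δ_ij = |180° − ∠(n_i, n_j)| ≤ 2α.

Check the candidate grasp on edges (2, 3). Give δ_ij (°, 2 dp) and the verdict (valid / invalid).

δ = 138.84°, invalid

α = atan 0.25 = 14.04°;  2α = 28.07°
edge 2: e_2 = (-1.51, -1.51);  n_2 = (-0.7071, +0.7071)
edge 3: e_3 = (-0.26, -3.87);  n_3 = (-0.9978, +0.0670)
∠(n_2, n_3) = 41.16°
δ = |180° − 41.16°| = 138.84°
138.84° > 2α = 28.07°  →  invalid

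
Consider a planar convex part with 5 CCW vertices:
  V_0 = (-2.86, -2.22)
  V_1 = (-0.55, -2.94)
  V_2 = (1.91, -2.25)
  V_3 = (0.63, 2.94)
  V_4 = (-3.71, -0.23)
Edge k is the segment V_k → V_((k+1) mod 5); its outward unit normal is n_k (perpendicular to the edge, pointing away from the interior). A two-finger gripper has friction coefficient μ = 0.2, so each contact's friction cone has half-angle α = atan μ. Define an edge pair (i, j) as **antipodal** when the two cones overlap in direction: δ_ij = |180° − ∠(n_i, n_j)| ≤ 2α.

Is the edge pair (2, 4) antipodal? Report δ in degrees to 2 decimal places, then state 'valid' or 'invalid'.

α = atan 0.2 = 11.31°;  2α = 22.62°
edge 2: e_2 = (-1.28, +5.19);  n_2 = (+0.9709, +0.2395)
edge 4: e_4 = (+0.85, -1.99);  n_4 = (-0.9196, -0.3928)
∠(n_2, n_4) = 170.73°
δ = |180° − 170.73°| = 9.27°
9.27° ≤ 2α = 22.62°  →  valid

δ = 9.27°, valid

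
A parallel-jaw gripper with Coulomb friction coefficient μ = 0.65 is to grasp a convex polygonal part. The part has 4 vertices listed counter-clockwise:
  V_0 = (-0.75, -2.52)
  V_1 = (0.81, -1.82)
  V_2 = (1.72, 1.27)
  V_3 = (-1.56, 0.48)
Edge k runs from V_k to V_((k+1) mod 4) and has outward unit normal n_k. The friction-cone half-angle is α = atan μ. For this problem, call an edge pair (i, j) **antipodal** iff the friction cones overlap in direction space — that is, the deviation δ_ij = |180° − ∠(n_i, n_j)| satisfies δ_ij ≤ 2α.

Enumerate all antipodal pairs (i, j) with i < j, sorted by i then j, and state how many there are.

count = 3; pairs: (0,2), (1,2), (1,3)

α = atan 0.65 = 33.02°;  2α = 66.05°
n_0 = (+0.4094, -0.9124)
n_1 = (+0.9593, -0.2825)
n_2 = (-0.2342, +0.9722)
n_3 = (-0.9654, -0.2607)
  (0,1): δ = 130.58°  ·
  (0,2): δ = 10.62°  ✓
  (0,3): δ = 80.94°  ·
  (1,2): δ = 60.05°  ✓
  (1,3): δ = 31.52°  ✓
  (2,3): δ = 88.43°  ·
antipodal pairs: 3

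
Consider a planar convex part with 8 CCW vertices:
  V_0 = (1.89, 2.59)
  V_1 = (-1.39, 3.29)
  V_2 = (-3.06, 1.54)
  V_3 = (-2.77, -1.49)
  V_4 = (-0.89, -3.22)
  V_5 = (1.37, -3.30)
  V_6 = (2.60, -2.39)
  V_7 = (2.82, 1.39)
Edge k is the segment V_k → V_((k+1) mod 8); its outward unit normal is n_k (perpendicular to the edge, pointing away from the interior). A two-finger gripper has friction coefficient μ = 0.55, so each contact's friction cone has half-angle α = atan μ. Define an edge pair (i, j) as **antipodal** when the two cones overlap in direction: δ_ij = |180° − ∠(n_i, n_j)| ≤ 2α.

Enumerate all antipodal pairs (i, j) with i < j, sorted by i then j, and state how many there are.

α = atan 0.55 = 28.81°;  2α = 57.62°
n_0 = (+0.2087, +0.9780)
n_1 = (-0.7234, +0.6904)
n_2 = (-0.9955, -0.0953)
n_3 = (-0.6771, -0.7359)
n_4 = (-0.0354, -0.9994)
n_5 = (+0.5948, -0.8039)
n_6 = (+0.9983, -0.0581)
n_7 = (+0.7904, +0.6126)
  (0,1): δ = 121.61°  ·
  (0,2): δ = 72.49°  ·
  (0,3): δ = 30.57°  ✓
  (0,4): δ = 10.02°  ✓
  (0,5): δ = 48.54°  ✓
  (0,6): δ = 98.72°  ·
  (0,7): δ = 139.82°  ·
  (1,2): δ = 130.87°  ·
  (1,3): δ = 88.96°  ·
  (1,4): δ = 48.37°  ✓
  (1,5): δ = 9.84°  ✓
  (1,6): δ = 40.33°  ✓
  (1,7): δ = 81.44°  ·
  (2,3): δ = 138.09°  ·
  (2,4): δ = 97.49°  ·
  (2,5): δ = 58.97°  ·
  (2,6): δ = 8.80°  ✓
  (2,7): δ = 32.31°  ✓
  (3,4): δ = 139.41°  ·
  (3,5): δ = 100.88°  ·
  (3,6): δ = 50.71°  ✓
  (3,7): δ = 9.60°  ✓
  (4,5): δ = 141.48°  ·
  (4,6): δ = 91.30°  ·
  (4,7): δ = 50.20°  ✓
  (5,6): δ = 129.83°  ·
  (5,7): δ = 88.72°  ·
  (6,7): δ = 138.89°  ·
antipodal pairs: 11

count = 11; pairs: (0,3), (0,4), (0,5), (1,4), (1,5), (1,6), (2,6), (2,7), (3,6), (3,7), (4,7)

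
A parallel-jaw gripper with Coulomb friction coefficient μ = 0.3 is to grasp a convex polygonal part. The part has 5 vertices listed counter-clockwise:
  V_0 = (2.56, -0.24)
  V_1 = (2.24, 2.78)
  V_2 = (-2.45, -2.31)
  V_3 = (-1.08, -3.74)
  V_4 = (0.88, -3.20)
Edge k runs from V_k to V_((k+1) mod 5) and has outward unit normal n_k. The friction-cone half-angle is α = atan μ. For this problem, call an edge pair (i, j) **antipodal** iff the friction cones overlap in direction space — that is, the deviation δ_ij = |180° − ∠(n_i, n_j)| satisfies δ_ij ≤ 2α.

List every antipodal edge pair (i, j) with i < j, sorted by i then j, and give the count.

count = 2; pairs: (1,3), (1,4)

α = atan 0.3 = 16.70°;  2α = 33.40°
n_0 = (+0.9944, +0.1054)
n_1 = (-0.7354, +0.6776)
n_2 = (-0.7221, -0.6918)
n_3 = (+0.2656, -0.9641)
n_4 = (+0.8697, -0.4936)
  (0,1): δ = 48.71°  ·
  (0,2): δ = 37.72°  ·
  (0,3): δ = 99.35°  ·
  (0,4): δ = 144.37°  ·
  (1,2): δ = 93.57°  ·
  (1,3): δ = 31.94°  ✓
  (1,4): δ = 13.08°  ✓
  (2,3): δ = 118.37°  ·
  (2,4): δ = 73.35°  ·
  (3,4): δ = 134.98°  ·
antipodal pairs: 2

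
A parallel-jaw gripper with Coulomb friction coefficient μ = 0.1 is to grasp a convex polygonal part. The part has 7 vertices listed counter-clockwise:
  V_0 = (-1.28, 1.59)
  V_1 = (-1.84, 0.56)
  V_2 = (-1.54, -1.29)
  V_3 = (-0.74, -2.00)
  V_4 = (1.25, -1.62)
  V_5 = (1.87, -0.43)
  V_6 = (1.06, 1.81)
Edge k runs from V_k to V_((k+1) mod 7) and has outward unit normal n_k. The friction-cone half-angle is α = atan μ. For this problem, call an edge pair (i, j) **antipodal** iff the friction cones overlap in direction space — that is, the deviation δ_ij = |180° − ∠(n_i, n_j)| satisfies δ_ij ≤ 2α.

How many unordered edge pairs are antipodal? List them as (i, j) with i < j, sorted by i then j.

count = 3; pairs: (0,4), (1,5), (3,6)

α = atan 0.1 = 5.71°;  2α = 11.42°
n_0 = (-0.8785, +0.4777)
n_1 = (-0.9871, -0.1601)
n_2 = (-0.6638, -0.7479)
n_3 = (+0.1876, -0.9823)
n_4 = (+0.8869, -0.4621)
n_5 = (+0.9404, +0.3401)
n_6 = (-0.0936, +0.9956)
  (0,1): δ = 142.26°  ·
  (0,2): δ = 103.06°  ·
  (0,3): δ = 50.66°  ·
  (0,4): δ = 1.01°  ✓
  (0,5): δ = 48.41°  ·
  (0,6): δ = 123.90°  ·
  (1,2): δ = 140.80°  ·
  (1,3): δ = 88.40°  ·
  (1,4): δ = 36.73°  ·
  (1,5): δ = 10.67°  ✓
  (1,6): δ = 86.16°  ·
  (2,3): δ = 127.60°  ·
  (2,4): δ = 75.93°  ·
  (2,5): δ = 28.53°  ·
  (2,6): δ = 46.96°  ·
  (3,4): δ = 128.33°  ·
  (3,5): δ = 80.93°  ·
  (3,6): δ = 5.44°  ✓
  (4,5): δ = 132.60°  ·
  (4,6): δ = 57.11°  ·
  (5,6): δ = 104.51°  ·
antipodal pairs: 3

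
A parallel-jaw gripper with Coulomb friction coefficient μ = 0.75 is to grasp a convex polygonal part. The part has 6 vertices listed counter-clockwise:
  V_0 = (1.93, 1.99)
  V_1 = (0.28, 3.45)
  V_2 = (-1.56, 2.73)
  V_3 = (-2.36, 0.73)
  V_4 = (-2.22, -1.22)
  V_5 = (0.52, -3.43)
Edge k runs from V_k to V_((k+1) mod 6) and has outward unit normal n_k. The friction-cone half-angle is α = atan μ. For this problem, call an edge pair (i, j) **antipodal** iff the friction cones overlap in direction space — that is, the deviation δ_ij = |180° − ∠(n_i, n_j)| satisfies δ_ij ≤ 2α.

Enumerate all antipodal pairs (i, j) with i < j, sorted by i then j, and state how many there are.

count = 8; pairs: (0,2), (0,3), (0,4), (1,4), (1,5), (2,5), (3,5), (4,5)

α = atan 0.75 = 36.87°;  2α = 73.74°
n_0 = (+0.6627, +0.7489)
n_1 = (-0.3644, +0.9312)
n_2 = (-0.9285, +0.3714)
n_3 = (-0.9974, -0.0716)
n_4 = (-0.6278, -0.7784)
n_5 = (+0.9678, -0.2518)
  (0,1): δ = 117.13°  ·
  (0,2): δ = 70.30°  ✓
  (0,3): δ = 44.39°  ✓
  (0,4): δ = 2.62°  ✓
  (0,5): δ = 116.92°  ·
  (1,2): δ = 133.17°  ·
  (1,3): δ = 107.26°  ·
  (1,4): δ = 60.26°  ✓
  (1,5): δ = 54.05°  ✓
  (2,3): δ = 154.09°  ·
  (2,4): δ = 107.09°  ·
  (2,5): δ = 7.22°  ✓
  (3,4): δ = 133.00°  ·
  (3,5): δ = 18.69°  ✓
  (4,5): δ = 65.69°  ✓
antipodal pairs: 8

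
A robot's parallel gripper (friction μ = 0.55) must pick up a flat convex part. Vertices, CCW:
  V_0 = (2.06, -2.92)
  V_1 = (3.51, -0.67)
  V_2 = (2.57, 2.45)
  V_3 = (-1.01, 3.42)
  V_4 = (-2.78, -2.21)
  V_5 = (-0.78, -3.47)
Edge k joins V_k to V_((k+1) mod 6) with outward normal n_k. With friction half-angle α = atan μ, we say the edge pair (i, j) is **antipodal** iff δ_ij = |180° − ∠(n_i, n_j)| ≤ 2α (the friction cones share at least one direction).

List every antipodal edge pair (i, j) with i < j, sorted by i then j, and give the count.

count = 5; pairs: (0,3), (1,3), (1,4), (2,4), (2,5)

α = atan 0.55 = 28.81°;  2α = 57.62°
n_0 = (+0.8406, -0.5417)
n_1 = (+0.9575, +0.2885)
n_2 = (+0.2615, +0.9652)
n_3 = (-0.9540, +0.2999)
n_4 = (-0.5330, -0.8461)
n_5 = (+0.1901, -0.9818)
  (0,1): δ = 130.43°  ·
  (0,2): δ = 72.36°  ·
  (0,3): δ = 15.35°  ✓
  (0,4): δ = 90.59°  ·
  (0,5): δ = 133.76°  ·
  (1,2): δ = 121.93°  ·
  (1,3): δ = 34.22°  ✓
  (1,4): δ = 41.02°  ✓
  (1,5): δ = 84.19°  ·
  (2,3): δ = 92.29°  ·
  (2,4): δ = 17.05°  ✓
  (2,5): δ = 26.12°  ✓
  (3,4): δ = 104.76°  ·
  (3,5): δ = 61.59°  ·
  (4,5): δ = 136.83°  ·
antipodal pairs: 5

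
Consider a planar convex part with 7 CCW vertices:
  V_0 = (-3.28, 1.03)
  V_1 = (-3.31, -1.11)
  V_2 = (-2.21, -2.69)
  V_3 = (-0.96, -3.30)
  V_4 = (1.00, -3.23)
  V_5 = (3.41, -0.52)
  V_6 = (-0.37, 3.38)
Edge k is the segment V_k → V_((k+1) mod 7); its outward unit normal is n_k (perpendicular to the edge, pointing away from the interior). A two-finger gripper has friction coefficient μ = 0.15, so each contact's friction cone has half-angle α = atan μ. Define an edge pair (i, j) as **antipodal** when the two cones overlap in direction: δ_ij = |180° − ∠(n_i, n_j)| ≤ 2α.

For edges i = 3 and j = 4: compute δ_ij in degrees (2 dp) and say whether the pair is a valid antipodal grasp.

α = atan 0.15 = 8.53°;  2α = 17.06°
edge 3: e_3 = (+1.96, +0.07);  n_3 = (+0.0357, -0.9994)
edge 4: e_4 = (+2.41, +2.71);  n_4 = (+0.7473, -0.6645)
∠(n_3, n_4) = 46.31°
δ = |180° − 46.31°| = 133.69°
133.69° > 2α = 17.06°  →  invalid

δ = 133.69°, invalid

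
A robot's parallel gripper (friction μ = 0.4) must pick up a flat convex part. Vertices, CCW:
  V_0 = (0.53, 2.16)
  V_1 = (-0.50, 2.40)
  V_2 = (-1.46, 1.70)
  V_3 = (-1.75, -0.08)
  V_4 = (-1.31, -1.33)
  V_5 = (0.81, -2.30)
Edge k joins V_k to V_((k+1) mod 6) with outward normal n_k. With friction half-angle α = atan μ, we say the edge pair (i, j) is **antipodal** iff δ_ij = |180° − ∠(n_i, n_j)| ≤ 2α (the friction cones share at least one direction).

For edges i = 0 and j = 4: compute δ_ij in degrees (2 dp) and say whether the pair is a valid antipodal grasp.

δ = 11.47°, valid

α = atan 0.4 = 21.80°;  2α = 43.60°
edge 0: e_0 = (-1.03, +0.24);  n_0 = (+0.2269, +0.9739)
edge 4: e_4 = (+2.12, -0.97);  n_4 = (-0.4161, -0.9093)
∠(n_0, n_4) = 168.53°
δ = |180° − 168.53°| = 11.47°
11.47° ≤ 2α = 43.60°  →  valid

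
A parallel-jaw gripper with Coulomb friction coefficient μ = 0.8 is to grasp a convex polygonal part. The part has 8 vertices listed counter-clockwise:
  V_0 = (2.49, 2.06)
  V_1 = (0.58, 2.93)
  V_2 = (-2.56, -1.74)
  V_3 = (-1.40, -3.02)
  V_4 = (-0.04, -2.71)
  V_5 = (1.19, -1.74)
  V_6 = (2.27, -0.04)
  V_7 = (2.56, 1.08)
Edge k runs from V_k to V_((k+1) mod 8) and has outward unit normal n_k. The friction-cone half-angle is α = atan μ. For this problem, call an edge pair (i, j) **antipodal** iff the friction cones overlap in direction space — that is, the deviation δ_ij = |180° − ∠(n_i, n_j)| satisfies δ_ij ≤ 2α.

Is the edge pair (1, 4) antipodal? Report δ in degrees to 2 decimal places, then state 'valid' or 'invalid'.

α = atan 0.8 = 38.66°;  2α = 77.32°
edge 1: e_1 = (-3.14, -4.67);  n_1 = (-0.8299, +0.5580)
edge 4: e_4 = (+1.23, +0.97);  n_4 = (+0.6192, -0.7852)
∠(n_1, n_4) = 162.18°
δ = |180° − 162.18°| = 17.82°
17.82° ≤ 2α = 77.32°  →  valid

δ = 17.82°, valid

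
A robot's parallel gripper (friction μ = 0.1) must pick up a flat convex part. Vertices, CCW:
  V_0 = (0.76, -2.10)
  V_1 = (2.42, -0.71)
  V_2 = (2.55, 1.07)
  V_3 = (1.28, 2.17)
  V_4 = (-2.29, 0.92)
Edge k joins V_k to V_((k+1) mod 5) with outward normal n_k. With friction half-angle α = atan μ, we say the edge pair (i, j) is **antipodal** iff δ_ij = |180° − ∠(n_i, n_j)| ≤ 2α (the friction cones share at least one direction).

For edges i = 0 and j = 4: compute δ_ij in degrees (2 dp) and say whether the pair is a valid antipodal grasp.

δ = 95.34°, invalid

α = atan 0.1 = 5.71°;  2α = 11.42°
edge 0: e_0 = (+1.66, +1.39);  n_0 = (+0.6420, -0.7667)
edge 4: e_4 = (+3.05, -3.02);  n_4 = (-0.7036, -0.7106)
∠(n_0, n_4) = 84.66°
δ = |180° − 84.66°| = 95.34°
95.34° > 2α = 11.42°  →  invalid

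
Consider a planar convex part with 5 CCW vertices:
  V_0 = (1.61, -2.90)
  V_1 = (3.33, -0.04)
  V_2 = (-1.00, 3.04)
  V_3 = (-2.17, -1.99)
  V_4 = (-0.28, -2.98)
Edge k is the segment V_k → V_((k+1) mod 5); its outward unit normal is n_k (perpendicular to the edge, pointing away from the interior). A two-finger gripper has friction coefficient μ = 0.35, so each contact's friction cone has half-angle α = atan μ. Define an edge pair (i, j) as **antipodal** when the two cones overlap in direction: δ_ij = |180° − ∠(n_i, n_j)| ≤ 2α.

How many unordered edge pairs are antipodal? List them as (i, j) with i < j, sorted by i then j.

count = 3; pairs: (0,2), (1,3), (1,4)

α = atan 0.35 = 19.29°;  2α = 38.58°
n_0 = (+0.8570, -0.5154)
n_1 = (+0.5796, +0.8149)
n_2 = (-0.9740, +0.2266)
n_3 = (-0.4640, -0.8858)
n_4 = (+0.0423, -0.9991)
  (0,1): δ = 94.40°  ·
  (0,2): δ = 17.93°  ✓
  (0,3): δ = 93.38°  ·
  (0,4): δ = 123.45°  ·
  (1,2): δ = 67.67°  ·
  (1,3): δ = 7.78°  ✓
  (1,4): δ = 37.85°  ✓
  (2,3): δ = 104.55°  ·
  (2,4): δ = 74.48°  ·
  (3,4): δ = 149.93°  ·
antipodal pairs: 3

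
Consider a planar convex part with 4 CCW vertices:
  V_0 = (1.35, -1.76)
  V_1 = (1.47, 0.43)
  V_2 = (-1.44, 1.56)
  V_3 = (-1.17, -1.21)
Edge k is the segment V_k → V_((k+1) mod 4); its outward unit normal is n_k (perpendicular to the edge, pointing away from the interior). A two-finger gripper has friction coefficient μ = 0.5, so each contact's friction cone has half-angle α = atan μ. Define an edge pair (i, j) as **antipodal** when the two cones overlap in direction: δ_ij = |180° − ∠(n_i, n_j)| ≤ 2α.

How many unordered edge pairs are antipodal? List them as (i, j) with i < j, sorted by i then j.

count = 2; pairs: (0,2), (1,3)

α = atan 0.5 = 26.57°;  2α = 53.13°
n_0 = (+0.9985, -0.0547)
n_1 = (+0.3620, +0.9322)
n_2 = (-0.9953, -0.0970)
n_3 = (-0.2132, -0.9770)
  (0,1): δ = 108.09°  ·
  (0,2): δ = 8.70°  ✓
  (0,3): δ = 80.82°  ·
  (1,2): δ = 63.21°  ·
  (1,3): δ = 8.91°  ✓
  (2,3): δ = 107.88°  ·
antipodal pairs: 2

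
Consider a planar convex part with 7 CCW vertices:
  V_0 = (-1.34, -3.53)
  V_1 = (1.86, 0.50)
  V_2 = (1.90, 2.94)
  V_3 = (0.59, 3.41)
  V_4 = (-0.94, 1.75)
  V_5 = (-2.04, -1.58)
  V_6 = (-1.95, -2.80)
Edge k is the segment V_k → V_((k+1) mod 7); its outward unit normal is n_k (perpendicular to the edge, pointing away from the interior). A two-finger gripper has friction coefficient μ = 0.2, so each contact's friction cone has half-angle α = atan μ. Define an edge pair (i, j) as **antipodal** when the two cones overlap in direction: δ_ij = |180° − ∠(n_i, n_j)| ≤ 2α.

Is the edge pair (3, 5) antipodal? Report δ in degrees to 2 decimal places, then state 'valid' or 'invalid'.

δ = 133.11°, invalid

α = atan 0.2 = 11.31°;  2α = 22.62°
edge 3: e_3 = (-1.53, -1.66);  n_3 = (-0.7353, +0.6777)
edge 5: e_5 = (+0.09, -1.22);  n_5 = (-0.9973, -0.0736)
∠(n_3, n_5) = 46.89°
δ = |180° − 46.89°| = 133.11°
133.11° > 2α = 22.62°  →  invalid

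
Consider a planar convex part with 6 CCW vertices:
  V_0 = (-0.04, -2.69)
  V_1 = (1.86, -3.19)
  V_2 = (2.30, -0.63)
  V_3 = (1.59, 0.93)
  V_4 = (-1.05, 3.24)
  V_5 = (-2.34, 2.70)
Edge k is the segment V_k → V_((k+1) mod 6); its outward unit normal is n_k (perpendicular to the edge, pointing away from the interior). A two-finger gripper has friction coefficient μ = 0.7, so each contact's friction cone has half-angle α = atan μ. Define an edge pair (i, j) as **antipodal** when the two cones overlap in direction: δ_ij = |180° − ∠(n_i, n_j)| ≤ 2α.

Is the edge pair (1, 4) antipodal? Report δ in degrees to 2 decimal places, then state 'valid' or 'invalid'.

α = atan 0.7 = 34.99°;  2α = 69.98°
edge 1: e_1 = (+0.44, +2.56);  n_1 = (+0.9855, -0.1694)
edge 4: e_4 = (-1.29, -0.54);  n_4 = (-0.3861, +0.9224)
∠(n_1, n_4) = 122.47°
δ = |180° − 122.47°| = 57.53°
57.53° ≤ 2α = 69.98°  →  valid

δ = 57.53°, valid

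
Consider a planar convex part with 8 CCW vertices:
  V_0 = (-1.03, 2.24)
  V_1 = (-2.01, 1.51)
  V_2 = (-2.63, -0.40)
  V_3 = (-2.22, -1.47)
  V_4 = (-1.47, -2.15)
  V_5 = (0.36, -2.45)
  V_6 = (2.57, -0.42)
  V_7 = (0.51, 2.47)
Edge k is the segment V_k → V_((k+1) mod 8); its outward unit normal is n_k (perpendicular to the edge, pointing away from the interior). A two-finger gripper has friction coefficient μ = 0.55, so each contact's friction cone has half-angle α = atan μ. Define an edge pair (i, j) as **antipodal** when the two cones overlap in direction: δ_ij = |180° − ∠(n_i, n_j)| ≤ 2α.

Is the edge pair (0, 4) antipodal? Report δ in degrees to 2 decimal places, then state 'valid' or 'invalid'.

δ = 45.99°, valid

α = atan 0.55 = 28.81°;  2α = 57.62°
edge 0: e_0 = (-0.98, -0.73);  n_0 = (-0.5974, +0.8020)
edge 4: e_4 = (+1.83, -0.30);  n_4 = (-0.1618, -0.9868)
∠(n_0, n_4) = 134.01°
δ = |180° − 134.01°| = 45.99°
45.99° ≤ 2α = 57.62°  →  valid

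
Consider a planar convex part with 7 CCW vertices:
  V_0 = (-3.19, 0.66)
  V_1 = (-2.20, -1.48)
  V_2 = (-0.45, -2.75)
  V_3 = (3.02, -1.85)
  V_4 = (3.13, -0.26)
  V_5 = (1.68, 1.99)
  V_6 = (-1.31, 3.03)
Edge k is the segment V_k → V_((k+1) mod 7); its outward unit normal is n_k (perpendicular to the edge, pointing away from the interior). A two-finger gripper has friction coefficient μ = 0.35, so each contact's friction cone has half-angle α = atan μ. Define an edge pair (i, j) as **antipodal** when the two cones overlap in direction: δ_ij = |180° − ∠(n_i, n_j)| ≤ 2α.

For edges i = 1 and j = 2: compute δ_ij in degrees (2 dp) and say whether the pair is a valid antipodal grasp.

α = atan 0.35 = 19.29°;  2α = 38.58°
edge 1: e_1 = (+1.75, -1.27);  n_1 = (-0.5873, -0.8093)
edge 2: e_2 = (+3.47, +0.90);  n_2 = (+0.2511, -0.9680)
∠(n_1, n_2) = 50.51°
δ = |180° − 50.51°| = 129.49°
129.49° > 2α = 38.58°  →  invalid

δ = 129.49°, invalid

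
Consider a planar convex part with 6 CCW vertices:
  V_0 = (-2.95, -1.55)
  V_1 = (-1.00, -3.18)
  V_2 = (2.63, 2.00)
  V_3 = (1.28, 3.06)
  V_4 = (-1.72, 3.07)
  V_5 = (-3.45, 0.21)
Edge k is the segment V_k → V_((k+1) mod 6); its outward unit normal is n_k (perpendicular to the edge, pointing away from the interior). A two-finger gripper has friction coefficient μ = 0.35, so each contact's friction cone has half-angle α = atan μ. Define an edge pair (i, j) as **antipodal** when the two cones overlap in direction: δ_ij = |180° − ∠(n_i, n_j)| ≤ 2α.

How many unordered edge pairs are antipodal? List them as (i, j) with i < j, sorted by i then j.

α = atan 0.35 = 19.29°;  2α = 38.58°
n_0 = (-0.6413, -0.7673)
n_1 = (+0.8189, -0.5739)
n_2 = (+0.6176, +0.7865)
n_3 = (+0.0033, +1.0000)
n_4 = (-0.8556, +0.5176)
n_5 = (-0.9619, -0.2733)
  (0,1): δ = 85.13°  ·
  (0,2): δ = 1.75°  ✓
  (0,3): δ = 39.70°  ·
  (0,4): δ = 98.72°  ·
  (0,5): δ = 145.75°  ·
  (1,2): δ = 93.12°  ·
  (1,3): δ = 55.17°  ·
  (1,4): δ = 3.85°  ✓
  (1,5): δ = 50.88°  ·
  (2,3): δ = 142.05°  ·
  (2,4): δ = 83.03°  ·
  (2,5): δ = 36.00°  ✓
  (3,4): δ = 120.98°  ·
  (3,5): δ = 73.95°  ·
  (4,5): δ = 132.97°  ·
antipodal pairs: 3

count = 3; pairs: (0,2), (1,4), (2,5)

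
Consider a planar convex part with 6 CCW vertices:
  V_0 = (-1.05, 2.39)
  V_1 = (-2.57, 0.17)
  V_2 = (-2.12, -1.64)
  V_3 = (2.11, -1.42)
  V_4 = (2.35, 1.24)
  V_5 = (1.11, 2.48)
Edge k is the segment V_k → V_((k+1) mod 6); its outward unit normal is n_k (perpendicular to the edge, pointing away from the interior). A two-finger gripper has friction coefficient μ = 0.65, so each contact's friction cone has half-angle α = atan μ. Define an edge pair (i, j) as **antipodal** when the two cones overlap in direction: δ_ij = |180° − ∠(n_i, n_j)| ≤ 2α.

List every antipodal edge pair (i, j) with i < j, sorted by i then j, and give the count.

α = atan 0.65 = 33.02°;  2α = 66.05°
n_0 = (-0.8251, +0.5650)
n_1 = (-0.9705, -0.2413)
n_2 = (+0.0519, -0.9987)
n_3 = (+0.9960, -0.0899)
n_4 = (+0.7071, +0.7071)
n_5 = (-0.0416, +0.9991)
  (0,1): δ = 131.64°  ·
  (0,2): δ = 52.62°  ✓
  (0,3): δ = 29.24°  ✓
  (0,4): δ = 79.40°  ·
  (0,5): δ = 126.78°  ·
  (1,2): δ = 100.98°  ·
  (1,3): δ = 19.12°  ✓
  (1,4): δ = 31.04°  ✓
  (1,5): δ = 78.42°  ·
  (2,3): δ = 98.13°  ·
  (2,4): δ = 47.98°  ✓
  (2,5): δ = 0.59°  ✓
  (3,4): δ = 129.84°  ·
  (3,5): δ = 82.46°  ·
  (4,5): δ = 132.61°  ·
antipodal pairs: 6

count = 6; pairs: (0,2), (0,3), (1,3), (1,4), (2,4), (2,5)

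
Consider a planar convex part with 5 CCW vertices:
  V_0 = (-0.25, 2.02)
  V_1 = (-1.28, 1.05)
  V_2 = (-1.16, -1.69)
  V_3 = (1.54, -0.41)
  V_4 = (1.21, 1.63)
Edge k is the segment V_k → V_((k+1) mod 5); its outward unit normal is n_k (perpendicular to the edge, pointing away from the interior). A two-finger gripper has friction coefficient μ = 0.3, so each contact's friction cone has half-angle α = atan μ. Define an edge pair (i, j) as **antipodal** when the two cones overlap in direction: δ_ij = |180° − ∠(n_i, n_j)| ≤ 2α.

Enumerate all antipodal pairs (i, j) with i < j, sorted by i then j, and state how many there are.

count = 2; pairs: (0,2), (1,3)

α = atan 0.3 = 16.70°;  2α = 33.40°
n_0 = (-0.6856, +0.7280)
n_1 = (-0.9990, -0.0438)
n_2 = (+0.4284, -0.9036)
n_3 = (+0.9872, +0.1597)
n_4 = (+0.2581, +0.9661)
  (0,1): δ = 130.77°  ·
  (0,2): δ = 17.92°  ✓
  (0,3): δ = 55.91°  ·
  (0,4): δ = 121.76°  ·
  (1,2): δ = 67.14°  ·
  (1,3): δ = 6.68°  ✓
  (1,4): δ = 72.54°  ·
  (2,3): δ = 106.18°  ·
  (2,4): δ = 40.32°  ·
  (3,4): δ = 114.14°  ·
antipodal pairs: 2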